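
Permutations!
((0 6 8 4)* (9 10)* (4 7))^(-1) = (0 4 7 8 6)(9 10)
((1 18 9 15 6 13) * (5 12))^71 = (1 13 6 15 9 18)(5 12)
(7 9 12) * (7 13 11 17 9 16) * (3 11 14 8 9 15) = (3 11 17 15)(7 16)(8 9 12 13 14) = [0, 1, 2, 11, 4, 5, 6, 16, 9, 12, 10, 17, 13, 14, 8, 3, 7, 15]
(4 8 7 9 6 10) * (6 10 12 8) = (4 6 12 8 7 9 10) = [0, 1, 2, 3, 6, 5, 12, 9, 7, 10, 4, 11, 8]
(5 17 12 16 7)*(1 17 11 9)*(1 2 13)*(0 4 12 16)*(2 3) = (0 4 12)(1 17 16 7 5 11 9 3 2 13) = [4, 17, 13, 2, 12, 11, 6, 5, 8, 3, 10, 9, 0, 1, 14, 15, 7, 16]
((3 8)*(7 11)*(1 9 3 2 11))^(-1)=(1 7 11 2 8 3 9)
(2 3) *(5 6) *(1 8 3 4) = (1 8 3 2 4)(5 6) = [0, 8, 4, 2, 1, 6, 5, 7, 3]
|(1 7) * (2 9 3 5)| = 4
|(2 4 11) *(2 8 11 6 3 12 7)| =6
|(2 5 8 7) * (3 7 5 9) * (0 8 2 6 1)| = 9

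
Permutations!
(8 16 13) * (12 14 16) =[0, 1, 2, 3, 4, 5, 6, 7, 12, 9, 10, 11, 14, 8, 16, 15, 13] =(8 12 14 16 13)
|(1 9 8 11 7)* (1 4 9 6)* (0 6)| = 15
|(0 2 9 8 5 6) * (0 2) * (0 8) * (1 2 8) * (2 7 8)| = 8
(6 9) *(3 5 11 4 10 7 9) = [0, 1, 2, 5, 10, 11, 3, 9, 8, 6, 7, 4] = (3 5 11 4 10 7 9 6)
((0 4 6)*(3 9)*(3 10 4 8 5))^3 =(0 3 4 8 9 6 5 10)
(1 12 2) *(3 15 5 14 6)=(1 12 2)(3 15 5 14 6)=[0, 12, 1, 15, 4, 14, 3, 7, 8, 9, 10, 11, 2, 13, 6, 5]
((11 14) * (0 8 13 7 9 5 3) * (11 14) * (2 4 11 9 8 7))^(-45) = ((14)(0 7 8 13 2 4 11 9 5 3))^(-45) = (14)(0 4)(2 3)(5 13)(7 11)(8 9)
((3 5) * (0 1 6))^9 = ((0 1 6)(3 5))^9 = (6)(3 5)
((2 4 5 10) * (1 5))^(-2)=((1 5 10 2 4))^(-2)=(1 2 5 4 10)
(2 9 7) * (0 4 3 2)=(0 4 3 2 9 7)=[4, 1, 9, 2, 3, 5, 6, 0, 8, 7]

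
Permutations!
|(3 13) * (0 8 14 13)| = |(0 8 14 13 3)| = 5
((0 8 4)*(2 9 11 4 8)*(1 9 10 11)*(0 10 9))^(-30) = (11)(0 9)(1 2)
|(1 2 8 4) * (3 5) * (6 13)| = 4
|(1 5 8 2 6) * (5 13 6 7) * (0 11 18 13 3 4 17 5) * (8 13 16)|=7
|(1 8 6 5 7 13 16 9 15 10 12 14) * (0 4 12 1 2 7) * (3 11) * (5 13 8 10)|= |(0 4 12 14 2 7 8 6 13 16 9 15 5)(1 10)(3 11)|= 26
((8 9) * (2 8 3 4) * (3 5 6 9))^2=(2 3)(4 8)(5 9 6)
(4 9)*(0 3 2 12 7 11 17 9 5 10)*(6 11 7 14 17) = (0 3 2 12 14 17 9 4 5 10)(6 11) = [3, 1, 12, 2, 5, 10, 11, 7, 8, 4, 0, 6, 14, 13, 17, 15, 16, 9]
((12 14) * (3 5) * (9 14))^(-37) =((3 5)(9 14 12))^(-37) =(3 5)(9 12 14)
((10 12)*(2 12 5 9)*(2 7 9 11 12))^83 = (5 10 12 11)(7 9)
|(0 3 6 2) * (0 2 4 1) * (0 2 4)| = 3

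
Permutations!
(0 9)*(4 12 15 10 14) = [9, 1, 2, 3, 12, 5, 6, 7, 8, 0, 14, 11, 15, 13, 4, 10] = (0 9)(4 12 15 10 14)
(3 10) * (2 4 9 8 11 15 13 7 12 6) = (2 4 9 8 11 15 13 7 12 6)(3 10) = [0, 1, 4, 10, 9, 5, 2, 12, 11, 8, 3, 15, 6, 7, 14, 13]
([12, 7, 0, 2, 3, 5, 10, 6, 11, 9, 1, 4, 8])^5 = (0 3 11 12 2 4 8)(1 7 6 10)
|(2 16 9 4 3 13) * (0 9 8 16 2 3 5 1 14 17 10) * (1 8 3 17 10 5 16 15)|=|(0 9 4 16 3 13 17 5 8 15 1 14 10)|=13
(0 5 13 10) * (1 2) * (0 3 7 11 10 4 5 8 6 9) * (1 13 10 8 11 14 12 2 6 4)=[11, 6, 13, 7, 5, 10, 9, 14, 4, 0, 3, 8, 2, 1, 12]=(0 11 8 4 5 10 3 7 14 12 2 13 1 6 9)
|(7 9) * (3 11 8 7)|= |(3 11 8 7 9)|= 5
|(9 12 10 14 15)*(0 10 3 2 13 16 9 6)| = |(0 10 14 15 6)(2 13 16 9 12 3)| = 30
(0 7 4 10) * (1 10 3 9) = (0 7 4 3 9 1 10) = [7, 10, 2, 9, 3, 5, 6, 4, 8, 1, 0]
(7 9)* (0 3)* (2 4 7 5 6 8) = (0 3)(2 4 7 9 5 6 8) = [3, 1, 4, 0, 7, 6, 8, 9, 2, 5]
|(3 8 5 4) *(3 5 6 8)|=2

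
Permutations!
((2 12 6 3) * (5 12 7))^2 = ((2 7 5 12 6 3))^2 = (2 5 6)(3 7 12)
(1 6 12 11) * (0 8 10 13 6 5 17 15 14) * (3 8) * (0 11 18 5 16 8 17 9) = (0 3 17 15 14 11 1 16 8 10 13 6 12 18 5 9) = [3, 16, 2, 17, 4, 9, 12, 7, 10, 0, 13, 1, 18, 6, 11, 14, 8, 15, 5]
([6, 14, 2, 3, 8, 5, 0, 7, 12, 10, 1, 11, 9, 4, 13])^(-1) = (0 6)(1 10 9 12 8 4 13 14)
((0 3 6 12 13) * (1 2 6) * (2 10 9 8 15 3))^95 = (1 3 15 8 9 10)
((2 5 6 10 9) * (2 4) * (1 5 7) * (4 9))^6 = ((1 5 6 10 4 2 7))^6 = (1 7 2 4 10 6 5)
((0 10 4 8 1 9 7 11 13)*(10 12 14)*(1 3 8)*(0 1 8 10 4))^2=((0 12 14 4 8 3 10)(1 9 7 11 13))^2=(0 14 8 10 12 4 3)(1 7 13 9 11)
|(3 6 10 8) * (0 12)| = |(0 12)(3 6 10 8)| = 4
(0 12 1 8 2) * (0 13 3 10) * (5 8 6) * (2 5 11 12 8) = (0 8 5 2 13 3 10)(1 6 11 12) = [8, 6, 13, 10, 4, 2, 11, 7, 5, 9, 0, 12, 1, 3]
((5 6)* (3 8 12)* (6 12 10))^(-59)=(3 8 10 6 5 12)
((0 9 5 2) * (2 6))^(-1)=((0 9 5 6 2))^(-1)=(0 2 6 5 9)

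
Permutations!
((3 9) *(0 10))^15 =(0 10)(3 9)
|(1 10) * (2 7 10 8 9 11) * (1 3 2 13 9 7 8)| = |(2 8 7 10 3)(9 11 13)| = 15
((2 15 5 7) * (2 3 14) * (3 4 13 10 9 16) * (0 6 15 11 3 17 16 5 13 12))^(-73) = (0 7 10 6 4 9 15 12 5 13)(2 14 3 11)(16 17)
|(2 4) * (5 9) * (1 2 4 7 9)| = 5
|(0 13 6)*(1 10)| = 6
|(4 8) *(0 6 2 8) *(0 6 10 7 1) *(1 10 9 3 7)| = 12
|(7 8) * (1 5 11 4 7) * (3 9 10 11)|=9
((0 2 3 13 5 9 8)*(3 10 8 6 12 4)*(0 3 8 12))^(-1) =(0 6 9 5 13 3 8 4 12 10 2)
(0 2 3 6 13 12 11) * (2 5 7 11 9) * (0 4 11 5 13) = (0 13 12 9 2 3 6)(4 11)(5 7) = [13, 1, 3, 6, 11, 7, 0, 5, 8, 2, 10, 4, 9, 12]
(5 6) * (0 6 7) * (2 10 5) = (0 6 2 10 5 7) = [6, 1, 10, 3, 4, 7, 2, 0, 8, 9, 5]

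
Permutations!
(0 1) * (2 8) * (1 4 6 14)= [4, 0, 8, 3, 6, 5, 14, 7, 2, 9, 10, 11, 12, 13, 1]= (0 4 6 14 1)(2 8)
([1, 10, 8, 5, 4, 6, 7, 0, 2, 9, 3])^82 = [6, 7, 2, 1, 4, 10, 3, 5, 8, 9, 0]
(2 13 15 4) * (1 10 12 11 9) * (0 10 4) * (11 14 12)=(0 10 11 9 1 4 2 13 15)(12 14)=[10, 4, 13, 3, 2, 5, 6, 7, 8, 1, 11, 9, 14, 15, 12, 0]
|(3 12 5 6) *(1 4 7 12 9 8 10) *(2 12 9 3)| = |(1 4 7 9 8 10)(2 12 5 6)| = 12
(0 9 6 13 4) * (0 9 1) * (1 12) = (0 12 1)(4 9 6 13) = [12, 0, 2, 3, 9, 5, 13, 7, 8, 6, 10, 11, 1, 4]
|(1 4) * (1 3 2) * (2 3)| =3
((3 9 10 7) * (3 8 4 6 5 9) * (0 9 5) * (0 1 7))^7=((0 9 10)(1 7 8 4 6))^7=(0 9 10)(1 8 6 7 4)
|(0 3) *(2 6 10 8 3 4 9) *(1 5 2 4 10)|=4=|(0 10 8 3)(1 5 2 6)(4 9)|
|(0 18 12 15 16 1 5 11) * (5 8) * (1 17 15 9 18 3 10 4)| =24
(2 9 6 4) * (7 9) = [0, 1, 7, 3, 2, 5, 4, 9, 8, 6] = (2 7 9 6 4)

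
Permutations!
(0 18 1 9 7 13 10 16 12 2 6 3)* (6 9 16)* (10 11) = (0 18 1 16 12 2 9 7 13 11 10 6 3) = [18, 16, 9, 0, 4, 5, 3, 13, 8, 7, 6, 10, 2, 11, 14, 15, 12, 17, 1]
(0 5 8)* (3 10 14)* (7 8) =(0 5 7 8)(3 10 14) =[5, 1, 2, 10, 4, 7, 6, 8, 0, 9, 14, 11, 12, 13, 3]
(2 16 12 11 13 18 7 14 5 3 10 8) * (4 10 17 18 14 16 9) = [0, 1, 9, 17, 10, 3, 6, 16, 2, 4, 8, 13, 11, 14, 5, 15, 12, 18, 7] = (2 9 4 10 8)(3 17 18 7 16 12 11 13 14 5)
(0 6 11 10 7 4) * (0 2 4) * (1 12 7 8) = (0 6 11 10 8 1 12 7)(2 4) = [6, 12, 4, 3, 2, 5, 11, 0, 1, 9, 8, 10, 7]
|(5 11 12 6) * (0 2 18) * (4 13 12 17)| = |(0 2 18)(4 13 12 6 5 11 17)| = 21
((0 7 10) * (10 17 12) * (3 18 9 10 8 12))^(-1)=((0 7 17 3 18 9 10)(8 12))^(-1)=(0 10 9 18 3 17 7)(8 12)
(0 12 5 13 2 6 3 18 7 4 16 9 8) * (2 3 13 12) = (0 2 6 13 3 18 7 4 16 9 8)(5 12) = [2, 1, 6, 18, 16, 12, 13, 4, 0, 8, 10, 11, 5, 3, 14, 15, 9, 17, 7]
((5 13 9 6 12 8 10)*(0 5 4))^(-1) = ((0 5 13 9 6 12 8 10 4))^(-1) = (0 4 10 8 12 6 9 13 5)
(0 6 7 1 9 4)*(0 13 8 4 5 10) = [6, 9, 2, 3, 13, 10, 7, 1, 4, 5, 0, 11, 12, 8] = (0 6 7 1 9 5 10)(4 13 8)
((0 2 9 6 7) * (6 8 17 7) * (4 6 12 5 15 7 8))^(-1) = ((0 2 9 4 6 12 5 15 7)(8 17))^(-1) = (0 7 15 5 12 6 4 9 2)(8 17)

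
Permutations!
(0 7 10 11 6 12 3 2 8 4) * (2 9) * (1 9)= (0 7 10 11 6 12 3 1 9 2 8 4)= [7, 9, 8, 1, 0, 5, 12, 10, 4, 2, 11, 6, 3]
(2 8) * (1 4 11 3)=(1 4 11 3)(2 8)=[0, 4, 8, 1, 11, 5, 6, 7, 2, 9, 10, 3]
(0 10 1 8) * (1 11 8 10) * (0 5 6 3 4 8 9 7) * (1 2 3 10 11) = (0 2 3 4 8 5 6 10 1 11 9 7) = [2, 11, 3, 4, 8, 6, 10, 0, 5, 7, 1, 9]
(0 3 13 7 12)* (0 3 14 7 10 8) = (0 14 7 12 3 13 10 8) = [14, 1, 2, 13, 4, 5, 6, 12, 0, 9, 8, 11, 3, 10, 7]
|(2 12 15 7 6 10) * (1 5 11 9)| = 12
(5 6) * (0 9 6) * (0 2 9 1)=(0 1)(2 9 6 5)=[1, 0, 9, 3, 4, 2, 5, 7, 8, 6]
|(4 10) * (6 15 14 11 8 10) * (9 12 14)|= |(4 6 15 9 12 14 11 8 10)|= 9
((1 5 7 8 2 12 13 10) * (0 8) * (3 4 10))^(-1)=((0 8 2 12 13 3 4 10 1 5 7))^(-1)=(0 7 5 1 10 4 3 13 12 2 8)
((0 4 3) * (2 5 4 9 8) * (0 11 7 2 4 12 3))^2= (0 8)(2 12 11)(3 7 5)(4 9)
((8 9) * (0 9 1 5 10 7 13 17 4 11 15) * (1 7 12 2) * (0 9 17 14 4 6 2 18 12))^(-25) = (0 2 10 6 5 17 1)(4 14 13 7 8 9 15 11)(12 18) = ((0 17 6 2 1 5 10)(4 11 15 9 8 7 13 14)(12 18))^(-25)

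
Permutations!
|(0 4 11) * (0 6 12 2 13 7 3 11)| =14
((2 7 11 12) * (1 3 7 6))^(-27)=(1 3 7 11 12 2 6)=((1 3 7 11 12 2 6))^(-27)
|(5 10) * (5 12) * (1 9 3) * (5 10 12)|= 3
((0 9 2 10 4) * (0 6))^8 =((0 9 2 10 4 6))^8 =(0 2 4)(6 9 10)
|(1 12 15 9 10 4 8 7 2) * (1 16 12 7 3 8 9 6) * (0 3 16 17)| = |(0 3 8 16 12 15 6 1 7 2 17)(4 9 10)| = 33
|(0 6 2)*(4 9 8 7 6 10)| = |(0 10 4 9 8 7 6 2)| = 8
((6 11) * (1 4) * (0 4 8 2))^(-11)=(0 2 8 1 4)(6 11)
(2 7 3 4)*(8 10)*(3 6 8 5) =(2 7 6 8 10 5 3 4) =[0, 1, 7, 4, 2, 3, 8, 6, 10, 9, 5]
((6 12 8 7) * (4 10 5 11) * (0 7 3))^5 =((0 7 6 12 8 3)(4 10 5 11))^5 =(0 3 8 12 6 7)(4 10 5 11)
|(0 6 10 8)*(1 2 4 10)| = 7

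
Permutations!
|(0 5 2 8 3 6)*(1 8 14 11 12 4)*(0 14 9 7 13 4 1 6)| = 14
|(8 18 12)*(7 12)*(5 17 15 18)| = |(5 17 15 18 7 12 8)| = 7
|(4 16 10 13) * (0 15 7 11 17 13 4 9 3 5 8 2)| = 33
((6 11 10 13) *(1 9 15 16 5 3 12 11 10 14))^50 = ((1 9 15 16 5 3 12 11 14)(6 10 13))^50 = (1 3 9 12 15 11 16 14 5)(6 13 10)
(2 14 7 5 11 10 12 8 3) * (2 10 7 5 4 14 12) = (2 12 8 3 10)(4 14 5 11 7) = [0, 1, 12, 10, 14, 11, 6, 4, 3, 9, 2, 7, 8, 13, 5]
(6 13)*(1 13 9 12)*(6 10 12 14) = (1 13 10 12)(6 9 14) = [0, 13, 2, 3, 4, 5, 9, 7, 8, 14, 12, 11, 1, 10, 6]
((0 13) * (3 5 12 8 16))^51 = (0 13)(3 5 12 8 16)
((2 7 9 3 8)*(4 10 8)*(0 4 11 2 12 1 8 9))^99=((0 4 10 9 3 11 2 7)(1 8 12))^99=(12)(0 9 2 4 3 7 10 11)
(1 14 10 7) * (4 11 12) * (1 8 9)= (1 14 10 7 8 9)(4 11 12)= [0, 14, 2, 3, 11, 5, 6, 8, 9, 1, 7, 12, 4, 13, 10]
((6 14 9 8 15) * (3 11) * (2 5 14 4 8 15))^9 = ((2 5 14 9 15 6 4 8)(3 11))^9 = (2 5 14 9 15 6 4 8)(3 11)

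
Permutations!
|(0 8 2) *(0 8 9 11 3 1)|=10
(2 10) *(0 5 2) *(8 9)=[5, 1, 10, 3, 4, 2, 6, 7, 9, 8, 0]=(0 5 2 10)(8 9)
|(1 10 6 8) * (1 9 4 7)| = 7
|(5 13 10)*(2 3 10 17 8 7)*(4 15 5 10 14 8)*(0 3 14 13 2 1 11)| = 13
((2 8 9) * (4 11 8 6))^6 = (11)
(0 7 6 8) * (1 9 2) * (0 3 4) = (0 7 6 8 3 4)(1 9 2) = [7, 9, 1, 4, 0, 5, 8, 6, 3, 2]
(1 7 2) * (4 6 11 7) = (1 4 6 11 7 2) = [0, 4, 1, 3, 6, 5, 11, 2, 8, 9, 10, 7]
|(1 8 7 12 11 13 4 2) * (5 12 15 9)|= 11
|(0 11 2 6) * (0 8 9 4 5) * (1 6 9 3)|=|(0 11 2 9 4 5)(1 6 8 3)|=12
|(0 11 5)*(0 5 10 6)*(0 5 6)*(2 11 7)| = |(0 7 2 11 10)(5 6)| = 10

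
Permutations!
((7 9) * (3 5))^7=(3 5)(7 9)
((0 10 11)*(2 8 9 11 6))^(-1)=(0 11 9 8 2 6 10)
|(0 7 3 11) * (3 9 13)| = |(0 7 9 13 3 11)| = 6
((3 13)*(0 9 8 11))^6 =(13)(0 8)(9 11)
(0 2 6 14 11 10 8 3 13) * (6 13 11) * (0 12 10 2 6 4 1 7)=(0 6 14 4 1 7)(2 13 12 10 8 3 11)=[6, 7, 13, 11, 1, 5, 14, 0, 3, 9, 8, 2, 10, 12, 4]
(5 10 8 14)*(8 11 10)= (5 8 14)(10 11)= [0, 1, 2, 3, 4, 8, 6, 7, 14, 9, 11, 10, 12, 13, 5]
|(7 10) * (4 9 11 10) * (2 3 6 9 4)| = 7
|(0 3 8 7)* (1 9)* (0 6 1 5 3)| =7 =|(1 9 5 3 8 7 6)|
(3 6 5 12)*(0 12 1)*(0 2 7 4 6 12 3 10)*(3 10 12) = (12)(0 10)(1 2 7 4 6 5) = [10, 2, 7, 3, 6, 1, 5, 4, 8, 9, 0, 11, 12]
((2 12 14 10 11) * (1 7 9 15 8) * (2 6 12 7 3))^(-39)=(1 7 8 2 15 3 9)(6 12 14 10 11)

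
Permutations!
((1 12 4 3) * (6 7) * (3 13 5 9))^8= (1 12 4 13 5 9 3)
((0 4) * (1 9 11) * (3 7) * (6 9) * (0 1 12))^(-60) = (0 6 12 1 11 4 9)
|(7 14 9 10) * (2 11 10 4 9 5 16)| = 14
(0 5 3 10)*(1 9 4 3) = (0 5 1 9 4 3 10) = [5, 9, 2, 10, 3, 1, 6, 7, 8, 4, 0]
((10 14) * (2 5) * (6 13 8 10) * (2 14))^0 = (14)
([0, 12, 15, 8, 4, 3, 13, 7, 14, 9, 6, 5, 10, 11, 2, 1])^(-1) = (1 15 2 14 8 3 5 11 13 6 10 12)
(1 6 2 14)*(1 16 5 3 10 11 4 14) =(1 6 2)(3 10 11 4 14 16 5) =[0, 6, 1, 10, 14, 3, 2, 7, 8, 9, 11, 4, 12, 13, 16, 15, 5]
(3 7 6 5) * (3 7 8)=(3 8)(5 7 6)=[0, 1, 2, 8, 4, 7, 5, 6, 3]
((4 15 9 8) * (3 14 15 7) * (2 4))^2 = ((2 4 7 3 14 15 9 8))^2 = (2 7 14 9)(3 15 8 4)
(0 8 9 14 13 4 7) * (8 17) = [17, 1, 2, 3, 7, 5, 6, 0, 9, 14, 10, 11, 12, 4, 13, 15, 16, 8] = (0 17 8 9 14 13 4 7)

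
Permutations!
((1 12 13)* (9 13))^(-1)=(1 13 9 12)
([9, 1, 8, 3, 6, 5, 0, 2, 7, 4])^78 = [4, 1, 2, 3, 0, 5, 9, 7, 8, 6]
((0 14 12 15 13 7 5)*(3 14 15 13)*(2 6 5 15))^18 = (15)(0 6)(2 5)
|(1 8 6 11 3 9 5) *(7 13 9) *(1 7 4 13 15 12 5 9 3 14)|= 60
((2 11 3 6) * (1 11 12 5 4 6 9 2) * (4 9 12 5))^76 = (1 4 3)(2 5 9)(6 12 11)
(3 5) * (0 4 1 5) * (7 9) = (0 4 1 5 3)(7 9) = [4, 5, 2, 0, 1, 3, 6, 9, 8, 7]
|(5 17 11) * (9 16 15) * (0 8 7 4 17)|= |(0 8 7 4 17 11 5)(9 16 15)|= 21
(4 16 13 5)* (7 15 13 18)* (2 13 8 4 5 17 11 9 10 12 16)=(2 13 17 11 9 10 12 16 18 7 15 8 4)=[0, 1, 13, 3, 2, 5, 6, 15, 4, 10, 12, 9, 16, 17, 14, 8, 18, 11, 7]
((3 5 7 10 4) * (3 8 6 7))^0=(10)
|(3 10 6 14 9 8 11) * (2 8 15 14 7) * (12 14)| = 28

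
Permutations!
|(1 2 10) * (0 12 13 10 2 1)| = 4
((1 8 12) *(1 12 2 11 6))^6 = ((12)(1 8 2 11 6))^6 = (12)(1 8 2 11 6)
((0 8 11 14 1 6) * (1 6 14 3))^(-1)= (0 6 14 1 3 11 8)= ((0 8 11 3 1 14 6))^(-1)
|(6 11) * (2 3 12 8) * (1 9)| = 4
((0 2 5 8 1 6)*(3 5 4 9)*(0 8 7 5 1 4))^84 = (9)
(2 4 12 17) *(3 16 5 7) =(2 4 12 17)(3 16 5 7) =[0, 1, 4, 16, 12, 7, 6, 3, 8, 9, 10, 11, 17, 13, 14, 15, 5, 2]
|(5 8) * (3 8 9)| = |(3 8 5 9)| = 4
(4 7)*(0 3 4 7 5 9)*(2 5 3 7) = (0 7 2 5 9)(3 4) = [7, 1, 5, 4, 3, 9, 6, 2, 8, 0]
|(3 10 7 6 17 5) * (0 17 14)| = |(0 17 5 3 10 7 6 14)| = 8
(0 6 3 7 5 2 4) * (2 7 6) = (0 2 4)(3 6)(5 7) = [2, 1, 4, 6, 0, 7, 3, 5]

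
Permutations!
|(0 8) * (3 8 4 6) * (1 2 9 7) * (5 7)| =5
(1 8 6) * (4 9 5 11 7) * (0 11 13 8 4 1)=(0 11 7 1 4 9 5 13 8 6)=[11, 4, 2, 3, 9, 13, 0, 1, 6, 5, 10, 7, 12, 8]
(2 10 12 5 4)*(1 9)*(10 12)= (1 9)(2 12 5 4)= [0, 9, 12, 3, 2, 4, 6, 7, 8, 1, 10, 11, 5]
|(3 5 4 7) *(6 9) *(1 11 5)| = |(1 11 5 4 7 3)(6 9)| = 6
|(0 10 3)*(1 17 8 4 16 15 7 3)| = |(0 10 1 17 8 4 16 15 7 3)| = 10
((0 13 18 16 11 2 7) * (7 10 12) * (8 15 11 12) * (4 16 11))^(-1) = ((0 13 18 11 2 10 8 15 4 16 12 7))^(-1) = (0 7 12 16 4 15 8 10 2 11 18 13)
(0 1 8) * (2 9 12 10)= (0 1 8)(2 9 12 10)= [1, 8, 9, 3, 4, 5, 6, 7, 0, 12, 2, 11, 10]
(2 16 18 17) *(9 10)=[0, 1, 16, 3, 4, 5, 6, 7, 8, 10, 9, 11, 12, 13, 14, 15, 18, 2, 17]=(2 16 18 17)(9 10)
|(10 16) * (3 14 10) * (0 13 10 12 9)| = 8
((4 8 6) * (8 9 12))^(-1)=((4 9 12 8 6))^(-1)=(4 6 8 12 9)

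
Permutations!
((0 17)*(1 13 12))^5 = ((0 17)(1 13 12))^5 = (0 17)(1 12 13)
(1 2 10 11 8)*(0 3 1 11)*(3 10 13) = (0 10)(1 2 13 3)(8 11) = [10, 2, 13, 1, 4, 5, 6, 7, 11, 9, 0, 8, 12, 3]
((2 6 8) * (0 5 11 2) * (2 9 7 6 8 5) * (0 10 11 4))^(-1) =(0 4 5 6 7 9 11 10 8 2)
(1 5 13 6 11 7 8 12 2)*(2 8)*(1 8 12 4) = [0, 5, 8, 3, 1, 13, 11, 2, 4, 9, 10, 7, 12, 6] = (1 5 13 6 11 7 2 8 4)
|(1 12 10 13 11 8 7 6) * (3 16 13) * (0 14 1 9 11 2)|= |(0 14 1 12 10 3 16 13 2)(6 9 11 8 7)|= 45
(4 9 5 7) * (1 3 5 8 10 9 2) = (1 3 5 7 4 2)(8 10 9) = [0, 3, 1, 5, 2, 7, 6, 4, 10, 8, 9]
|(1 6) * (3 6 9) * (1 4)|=5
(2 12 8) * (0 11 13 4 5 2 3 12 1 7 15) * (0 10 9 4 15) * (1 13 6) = [11, 7, 13, 12, 5, 2, 1, 0, 3, 4, 9, 6, 8, 15, 14, 10] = (0 11 6 1 7)(2 13 15 10 9 4 5)(3 12 8)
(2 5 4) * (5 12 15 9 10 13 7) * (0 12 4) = (0 12 15 9 10 13 7 5)(2 4) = [12, 1, 4, 3, 2, 0, 6, 5, 8, 10, 13, 11, 15, 7, 14, 9]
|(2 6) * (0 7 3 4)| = 4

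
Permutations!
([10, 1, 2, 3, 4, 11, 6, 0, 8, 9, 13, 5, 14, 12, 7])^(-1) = [7, 1, 2, 3, 4, 11, 6, 14, 8, 9, 0, 5, 13, 10, 12]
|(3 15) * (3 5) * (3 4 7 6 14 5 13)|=|(3 15 13)(4 7 6 14 5)|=15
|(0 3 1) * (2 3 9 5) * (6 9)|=|(0 6 9 5 2 3 1)|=7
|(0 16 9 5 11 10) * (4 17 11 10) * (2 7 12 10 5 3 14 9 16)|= 15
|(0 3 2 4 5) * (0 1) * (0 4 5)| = 6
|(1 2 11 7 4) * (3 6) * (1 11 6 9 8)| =6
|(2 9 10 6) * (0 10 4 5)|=7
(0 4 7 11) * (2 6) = (0 4 7 11)(2 6) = [4, 1, 6, 3, 7, 5, 2, 11, 8, 9, 10, 0]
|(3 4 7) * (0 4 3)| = |(0 4 7)| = 3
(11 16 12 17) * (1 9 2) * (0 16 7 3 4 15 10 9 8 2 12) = (0 16)(1 8 2)(3 4 15 10 9 12 17 11 7) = [16, 8, 1, 4, 15, 5, 6, 3, 2, 12, 9, 7, 17, 13, 14, 10, 0, 11]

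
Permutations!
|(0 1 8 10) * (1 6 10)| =6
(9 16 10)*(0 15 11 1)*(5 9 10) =(0 15 11 1)(5 9 16) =[15, 0, 2, 3, 4, 9, 6, 7, 8, 16, 10, 1, 12, 13, 14, 11, 5]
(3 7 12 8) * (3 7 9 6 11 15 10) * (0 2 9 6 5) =(0 2 9 5)(3 6 11 15 10)(7 12 8) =[2, 1, 9, 6, 4, 0, 11, 12, 7, 5, 3, 15, 8, 13, 14, 10]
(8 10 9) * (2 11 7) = [0, 1, 11, 3, 4, 5, 6, 2, 10, 8, 9, 7] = (2 11 7)(8 10 9)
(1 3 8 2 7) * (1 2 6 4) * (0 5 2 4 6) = [5, 3, 7, 8, 1, 2, 6, 4, 0] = (0 5 2 7 4 1 3 8)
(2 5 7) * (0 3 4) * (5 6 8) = [3, 1, 6, 4, 0, 7, 8, 2, 5] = (0 3 4)(2 6 8 5 7)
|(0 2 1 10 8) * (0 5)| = |(0 2 1 10 8 5)| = 6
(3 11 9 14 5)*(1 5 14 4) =(14)(1 5 3 11 9 4) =[0, 5, 2, 11, 1, 3, 6, 7, 8, 4, 10, 9, 12, 13, 14]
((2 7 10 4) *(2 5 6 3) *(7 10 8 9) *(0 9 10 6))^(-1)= (0 5 4 10 8 7 9)(2 3 6)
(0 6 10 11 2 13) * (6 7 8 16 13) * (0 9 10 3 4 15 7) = (2 6 3 4 15 7 8 16 13 9 10 11) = [0, 1, 6, 4, 15, 5, 3, 8, 16, 10, 11, 2, 12, 9, 14, 7, 13]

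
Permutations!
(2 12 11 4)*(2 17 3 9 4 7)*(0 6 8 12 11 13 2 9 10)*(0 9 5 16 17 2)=(0 6 8 12 13)(2 11 7 5 16 17 3 10 9 4)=[6, 1, 11, 10, 2, 16, 8, 5, 12, 4, 9, 7, 13, 0, 14, 15, 17, 3]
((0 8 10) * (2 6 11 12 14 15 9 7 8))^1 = (0 2 6 11 12 14 15 9 7 8 10)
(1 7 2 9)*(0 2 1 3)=(0 2 9 3)(1 7)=[2, 7, 9, 0, 4, 5, 6, 1, 8, 3]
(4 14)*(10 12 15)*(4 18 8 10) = [0, 1, 2, 3, 14, 5, 6, 7, 10, 9, 12, 11, 15, 13, 18, 4, 16, 17, 8] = (4 14 18 8 10 12 15)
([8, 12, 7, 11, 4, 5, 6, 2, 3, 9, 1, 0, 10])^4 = (1 12 10)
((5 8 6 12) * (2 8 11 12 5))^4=((2 8 6 5 11 12))^4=(2 11 6)(5 8 12)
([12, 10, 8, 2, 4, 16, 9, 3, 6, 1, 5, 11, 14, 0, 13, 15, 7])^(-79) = (0 12 14 13)(1 10 5 16 7 3 2 8 6 9)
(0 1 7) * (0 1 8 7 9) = (0 8 7 1 9) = [8, 9, 2, 3, 4, 5, 6, 1, 7, 0]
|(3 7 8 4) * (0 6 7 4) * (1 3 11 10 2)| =12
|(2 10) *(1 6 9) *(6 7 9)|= 6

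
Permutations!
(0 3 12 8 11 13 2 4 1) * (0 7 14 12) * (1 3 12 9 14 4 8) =[12, 7, 8, 0, 3, 5, 6, 4, 11, 14, 10, 13, 1, 2, 9] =(0 12 1 7 4 3)(2 8 11 13)(9 14)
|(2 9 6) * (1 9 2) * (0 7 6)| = |(0 7 6 1 9)| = 5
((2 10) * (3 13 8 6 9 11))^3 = (2 10)(3 6)(8 11)(9 13)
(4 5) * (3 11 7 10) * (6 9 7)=[0, 1, 2, 11, 5, 4, 9, 10, 8, 7, 3, 6]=(3 11 6 9 7 10)(4 5)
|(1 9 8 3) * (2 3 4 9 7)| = 12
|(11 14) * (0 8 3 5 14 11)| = |(0 8 3 5 14)| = 5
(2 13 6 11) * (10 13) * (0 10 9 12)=(0 10 13 6 11 2 9 12)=[10, 1, 9, 3, 4, 5, 11, 7, 8, 12, 13, 2, 0, 6]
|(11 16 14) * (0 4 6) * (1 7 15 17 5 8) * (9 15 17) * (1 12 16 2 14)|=42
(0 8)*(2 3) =(0 8)(2 3) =[8, 1, 3, 2, 4, 5, 6, 7, 0]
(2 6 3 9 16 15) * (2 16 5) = [0, 1, 6, 9, 4, 2, 3, 7, 8, 5, 10, 11, 12, 13, 14, 16, 15] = (2 6 3 9 5)(15 16)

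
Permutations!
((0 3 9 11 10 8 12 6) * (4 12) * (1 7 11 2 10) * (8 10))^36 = (0 8)(2 6)(3 4)(9 12)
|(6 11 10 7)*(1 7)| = |(1 7 6 11 10)| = 5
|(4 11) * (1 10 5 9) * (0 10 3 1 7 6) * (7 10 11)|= |(0 11 4 7 6)(1 3)(5 9 10)|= 30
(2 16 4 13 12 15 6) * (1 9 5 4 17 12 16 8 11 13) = [0, 9, 8, 3, 1, 4, 2, 7, 11, 5, 10, 13, 15, 16, 14, 6, 17, 12] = (1 9 5 4)(2 8 11 13 16 17 12 15 6)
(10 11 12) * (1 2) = (1 2)(10 11 12) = [0, 2, 1, 3, 4, 5, 6, 7, 8, 9, 11, 12, 10]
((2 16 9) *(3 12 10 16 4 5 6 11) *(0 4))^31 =((0 4 5 6 11 3 12 10 16 9 2))^31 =(0 9 10 3 6 4 2 16 12 11 5)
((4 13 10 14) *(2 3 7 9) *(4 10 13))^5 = (2 3 7 9)(10 14)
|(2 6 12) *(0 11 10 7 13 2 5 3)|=10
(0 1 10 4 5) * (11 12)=(0 1 10 4 5)(11 12)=[1, 10, 2, 3, 5, 0, 6, 7, 8, 9, 4, 12, 11]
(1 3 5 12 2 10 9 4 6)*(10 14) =[0, 3, 14, 5, 6, 12, 1, 7, 8, 4, 9, 11, 2, 13, 10] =(1 3 5 12 2 14 10 9 4 6)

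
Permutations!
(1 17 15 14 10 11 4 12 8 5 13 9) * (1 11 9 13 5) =(1 17 15 14 10 9 11 4 12 8) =[0, 17, 2, 3, 12, 5, 6, 7, 1, 11, 9, 4, 8, 13, 10, 14, 16, 15]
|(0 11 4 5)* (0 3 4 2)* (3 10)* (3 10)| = 3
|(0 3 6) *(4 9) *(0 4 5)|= |(0 3 6 4 9 5)|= 6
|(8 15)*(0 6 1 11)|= 4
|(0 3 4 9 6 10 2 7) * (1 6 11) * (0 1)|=5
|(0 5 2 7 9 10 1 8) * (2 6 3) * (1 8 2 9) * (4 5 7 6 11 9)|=12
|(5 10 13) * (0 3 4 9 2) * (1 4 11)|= |(0 3 11 1 4 9 2)(5 10 13)|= 21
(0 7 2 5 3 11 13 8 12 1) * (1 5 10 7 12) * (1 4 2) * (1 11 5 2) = (0 12 2 10 7 11 13 8 4 1)(3 5) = [12, 0, 10, 5, 1, 3, 6, 11, 4, 9, 7, 13, 2, 8]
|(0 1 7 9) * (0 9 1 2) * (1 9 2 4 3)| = 7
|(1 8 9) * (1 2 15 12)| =6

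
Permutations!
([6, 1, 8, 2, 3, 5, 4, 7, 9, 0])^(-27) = (0 6 4 3 2 8 9)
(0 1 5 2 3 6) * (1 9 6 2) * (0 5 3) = (0 9 6 5 1 3 2) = [9, 3, 0, 2, 4, 1, 5, 7, 8, 6]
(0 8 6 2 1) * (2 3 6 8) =(8)(0 2 1)(3 6) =[2, 0, 1, 6, 4, 5, 3, 7, 8]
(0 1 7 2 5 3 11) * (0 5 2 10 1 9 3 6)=(0 9 3 11 5 6)(1 7 10)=[9, 7, 2, 11, 4, 6, 0, 10, 8, 3, 1, 5]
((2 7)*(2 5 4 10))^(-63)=(2 5 10 7 4)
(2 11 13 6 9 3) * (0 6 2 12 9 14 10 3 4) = (0 6 14 10 3 12 9 4)(2 11 13) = [6, 1, 11, 12, 0, 5, 14, 7, 8, 4, 3, 13, 9, 2, 10]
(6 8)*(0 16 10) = (0 16 10)(6 8) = [16, 1, 2, 3, 4, 5, 8, 7, 6, 9, 0, 11, 12, 13, 14, 15, 10]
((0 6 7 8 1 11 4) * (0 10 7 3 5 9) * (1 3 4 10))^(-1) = ((0 6 4 1 11 10 7 8 3 5 9))^(-1) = (0 9 5 3 8 7 10 11 1 4 6)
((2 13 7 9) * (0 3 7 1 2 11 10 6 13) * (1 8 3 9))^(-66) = ((0 9 11 10 6 13 8 3 7 1 2))^(-66) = (13)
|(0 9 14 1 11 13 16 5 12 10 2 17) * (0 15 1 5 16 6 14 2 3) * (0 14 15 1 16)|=|(0 9 2 17 1 11 13 6 15 16)(3 14 5 12 10)|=10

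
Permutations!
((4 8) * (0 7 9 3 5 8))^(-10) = ((0 7 9 3 5 8 4))^(-10) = (0 5 7 8 9 4 3)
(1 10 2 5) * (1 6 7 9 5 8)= (1 10 2 8)(5 6 7 9)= [0, 10, 8, 3, 4, 6, 7, 9, 1, 5, 2]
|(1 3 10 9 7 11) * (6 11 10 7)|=7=|(1 3 7 10 9 6 11)|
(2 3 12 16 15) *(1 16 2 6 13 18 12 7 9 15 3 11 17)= (1 16 3 7 9 15 6 13 18 12 2 11 17)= [0, 16, 11, 7, 4, 5, 13, 9, 8, 15, 10, 17, 2, 18, 14, 6, 3, 1, 12]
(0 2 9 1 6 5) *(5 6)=(0 2 9 1 5)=[2, 5, 9, 3, 4, 0, 6, 7, 8, 1]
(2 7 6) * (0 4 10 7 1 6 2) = (0 4 10 7 2 1 6) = [4, 6, 1, 3, 10, 5, 0, 2, 8, 9, 7]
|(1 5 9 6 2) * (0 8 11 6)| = 8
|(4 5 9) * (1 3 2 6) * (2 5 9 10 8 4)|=|(1 3 5 10 8 4 9 2 6)|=9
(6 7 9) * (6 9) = (9)(6 7) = [0, 1, 2, 3, 4, 5, 7, 6, 8, 9]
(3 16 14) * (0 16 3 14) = [16, 1, 2, 3, 4, 5, 6, 7, 8, 9, 10, 11, 12, 13, 14, 15, 0] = (0 16)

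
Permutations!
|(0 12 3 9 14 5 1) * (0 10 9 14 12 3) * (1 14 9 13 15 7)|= |(0 3 9 12)(1 10 13 15 7)(5 14)|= 20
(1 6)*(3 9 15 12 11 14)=[0, 6, 2, 9, 4, 5, 1, 7, 8, 15, 10, 14, 11, 13, 3, 12]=(1 6)(3 9 15 12 11 14)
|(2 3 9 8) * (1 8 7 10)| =|(1 8 2 3 9 7 10)| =7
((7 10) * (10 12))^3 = ((7 12 10))^3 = (12)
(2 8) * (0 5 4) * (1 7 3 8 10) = (0 5 4)(1 7 3 8 2 10) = [5, 7, 10, 8, 0, 4, 6, 3, 2, 9, 1]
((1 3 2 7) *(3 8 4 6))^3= ((1 8 4 6 3 2 7))^3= (1 6 7 4 2 8 3)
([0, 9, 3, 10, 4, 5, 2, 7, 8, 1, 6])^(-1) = [0, 9, 6, 2, 4, 5, 10, 7, 8, 1, 3]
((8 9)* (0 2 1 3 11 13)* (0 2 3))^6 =(13)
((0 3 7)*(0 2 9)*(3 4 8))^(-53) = (0 3 9 8 2 4 7)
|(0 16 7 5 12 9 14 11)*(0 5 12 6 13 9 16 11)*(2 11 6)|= 15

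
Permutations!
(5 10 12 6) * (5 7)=(5 10 12 6 7)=[0, 1, 2, 3, 4, 10, 7, 5, 8, 9, 12, 11, 6]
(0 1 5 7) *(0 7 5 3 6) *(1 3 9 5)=[3, 9, 2, 6, 4, 1, 0, 7, 8, 5]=(0 3 6)(1 9 5)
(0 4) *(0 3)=(0 4 3)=[4, 1, 2, 0, 3]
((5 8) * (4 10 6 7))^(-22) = ((4 10 6 7)(5 8))^(-22) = (4 6)(7 10)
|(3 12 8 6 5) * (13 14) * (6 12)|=|(3 6 5)(8 12)(13 14)|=6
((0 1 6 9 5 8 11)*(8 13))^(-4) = (0 5)(1 13)(6 8)(9 11)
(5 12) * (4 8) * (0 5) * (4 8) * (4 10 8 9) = (0 5 12)(4 10 8 9) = [5, 1, 2, 3, 10, 12, 6, 7, 9, 4, 8, 11, 0]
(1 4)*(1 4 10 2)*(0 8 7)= [8, 10, 1, 3, 4, 5, 6, 0, 7, 9, 2]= (0 8 7)(1 10 2)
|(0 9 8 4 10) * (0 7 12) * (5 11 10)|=9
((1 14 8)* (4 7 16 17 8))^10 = (1 7 8 4 17 14 16) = ((1 14 4 7 16 17 8))^10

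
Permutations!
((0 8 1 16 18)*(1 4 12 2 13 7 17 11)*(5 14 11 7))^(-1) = ((0 8 4 12 2 13 5 14 11 1 16 18)(7 17))^(-1) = (0 18 16 1 11 14 5 13 2 12 4 8)(7 17)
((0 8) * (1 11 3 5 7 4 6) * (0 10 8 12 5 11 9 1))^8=(0 5 4)(6 12 7)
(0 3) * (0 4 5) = [3, 1, 2, 4, 5, 0] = (0 3 4 5)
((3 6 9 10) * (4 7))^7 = (3 10 9 6)(4 7)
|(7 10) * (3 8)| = |(3 8)(7 10)| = 2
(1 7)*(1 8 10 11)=(1 7 8 10 11)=[0, 7, 2, 3, 4, 5, 6, 8, 10, 9, 11, 1]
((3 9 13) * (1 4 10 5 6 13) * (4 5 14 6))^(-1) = ((1 5 4 10 14 6 13 3 9))^(-1) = (1 9 3 13 6 14 10 4 5)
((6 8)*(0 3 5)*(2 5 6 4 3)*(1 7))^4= ((0 2 5)(1 7)(3 6 8 4))^4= (8)(0 2 5)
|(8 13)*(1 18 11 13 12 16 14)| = 8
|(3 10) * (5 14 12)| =6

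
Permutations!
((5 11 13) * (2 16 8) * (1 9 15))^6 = (16)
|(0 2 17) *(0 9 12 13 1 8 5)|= 9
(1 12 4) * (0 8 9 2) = (0 8 9 2)(1 12 4) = [8, 12, 0, 3, 1, 5, 6, 7, 9, 2, 10, 11, 4]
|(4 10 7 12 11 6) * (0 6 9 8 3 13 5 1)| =13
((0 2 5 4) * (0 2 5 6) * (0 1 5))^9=((1 5 4 2 6))^9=(1 6 2 4 5)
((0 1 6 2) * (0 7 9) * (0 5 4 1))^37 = ((1 6 2 7 9 5 4))^37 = (1 2 9 4 6 7 5)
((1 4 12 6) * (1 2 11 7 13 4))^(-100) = (2 12 13 11 6 4 7)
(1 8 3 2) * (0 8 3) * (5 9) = (0 8)(1 3 2)(5 9) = [8, 3, 1, 2, 4, 9, 6, 7, 0, 5]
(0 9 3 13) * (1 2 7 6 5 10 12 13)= (0 9 3 1 2 7 6 5 10 12 13)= [9, 2, 7, 1, 4, 10, 5, 6, 8, 3, 12, 11, 13, 0]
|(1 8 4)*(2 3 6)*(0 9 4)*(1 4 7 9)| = |(0 1 8)(2 3 6)(7 9)| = 6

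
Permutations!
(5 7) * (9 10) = (5 7)(9 10) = [0, 1, 2, 3, 4, 7, 6, 5, 8, 10, 9]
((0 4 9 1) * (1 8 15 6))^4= (0 15 4 6 9 1 8)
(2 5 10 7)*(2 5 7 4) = (2 7 5 10 4) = [0, 1, 7, 3, 2, 10, 6, 5, 8, 9, 4]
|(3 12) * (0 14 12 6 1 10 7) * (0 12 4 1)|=|(0 14 4 1 10 7 12 3 6)|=9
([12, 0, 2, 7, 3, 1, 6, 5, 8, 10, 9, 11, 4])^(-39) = (0 3 1 4 5 12 7)(9 10)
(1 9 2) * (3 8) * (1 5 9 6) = (1 6)(2 5 9)(3 8) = [0, 6, 5, 8, 4, 9, 1, 7, 3, 2]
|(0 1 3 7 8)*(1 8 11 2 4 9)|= |(0 8)(1 3 7 11 2 4 9)|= 14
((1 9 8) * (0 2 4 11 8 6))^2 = (0 4 8 9)(1 6 2 11)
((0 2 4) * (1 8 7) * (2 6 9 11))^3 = (0 11)(2 6)(4 9)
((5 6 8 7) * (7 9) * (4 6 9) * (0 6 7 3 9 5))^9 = (0 7 4 8 6)(3 9)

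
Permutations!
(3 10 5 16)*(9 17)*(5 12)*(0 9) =(0 9 17)(3 10 12 5 16) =[9, 1, 2, 10, 4, 16, 6, 7, 8, 17, 12, 11, 5, 13, 14, 15, 3, 0]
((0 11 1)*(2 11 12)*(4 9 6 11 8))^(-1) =((0 12 2 8 4 9 6 11 1))^(-1) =(0 1 11 6 9 4 8 2 12)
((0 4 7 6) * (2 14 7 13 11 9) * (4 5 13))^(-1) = ((0 5 13 11 9 2 14 7 6))^(-1) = (0 6 7 14 2 9 11 13 5)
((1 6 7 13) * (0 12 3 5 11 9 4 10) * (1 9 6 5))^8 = ((0 12 3 1 5 11 6 7 13 9 4 10))^8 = (0 13 5)(1 10 7)(3 4 6)(9 11 12)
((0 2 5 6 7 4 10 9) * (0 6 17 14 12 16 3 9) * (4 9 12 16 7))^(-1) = ((0 2 5 17 14 16 3 12 7 9 6 4 10))^(-1) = (0 10 4 6 9 7 12 3 16 14 17 5 2)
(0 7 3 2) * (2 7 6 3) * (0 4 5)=(0 6 3 7 2 4 5)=[6, 1, 4, 7, 5, 0, 3, 2]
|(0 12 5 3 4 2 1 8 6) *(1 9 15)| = |(0 12 5 3 4 2 9 15 1 8 6)| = 11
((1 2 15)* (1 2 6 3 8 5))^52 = (15)(1 3 5 6 8)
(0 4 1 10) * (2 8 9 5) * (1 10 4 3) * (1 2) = (0 3 2 8 9 5 1 4 10) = [3, 4, 8, 2, 10, 1, 6, 7, 9, 5, 0]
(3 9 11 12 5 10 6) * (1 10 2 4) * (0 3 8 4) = [3, 10, 0, 9, 1, 2, 8, 7, 4, 11, 6, 12, 5] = (0 3 9 11 12 5 2)(1 10 6 8 4)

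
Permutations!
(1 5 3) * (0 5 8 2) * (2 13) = [5, 8, 0, 1, 4, 3, 6, 7, 13, 9, 10, 11, 12, 2] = (0 5 3 1 8 13 2)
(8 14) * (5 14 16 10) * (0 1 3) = [1, 3, 2, 0, 4, 14, 6, 7, 16, 9, 5, 11, 12, 13, 8, 15, 10] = (0 1 3)(5 14 8 16 10)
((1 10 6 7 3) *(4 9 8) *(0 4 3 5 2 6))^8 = ((0 4 9 8 3 1 10)(2 6 7 5))^8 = (0 4 9 8 3 1 10)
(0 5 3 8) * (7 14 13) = (0 5 3 8)(7 14 13) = [5, 1, 2, 8, 4, 3, 6, 14, 0, 9, 10, 11, 12, 7, 13]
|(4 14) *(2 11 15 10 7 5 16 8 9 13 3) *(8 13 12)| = 18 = |(2 11 15 10 7 5 16 13 3)(4 14)(8 9 12)|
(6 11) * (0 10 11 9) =(0 10 11 6 9) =[10, 1, 2, 3, 4, 5, 9, 7, 8, 0, 11, 6]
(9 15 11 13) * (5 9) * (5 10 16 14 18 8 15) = [0, 1, 2, 3, 4, 9, 6, 7, 15, 5, 16, 13, 12, 10, 18, 11, 14, 17, 8] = (5 9)(8 15 11 13 10 16 14 18)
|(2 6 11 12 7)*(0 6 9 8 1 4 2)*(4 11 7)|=|(0 6 7)(1 11 12 4 2 9 8)|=21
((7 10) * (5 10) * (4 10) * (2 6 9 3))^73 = ((2 6 9 3)(4 10 7 5))^73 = (2 6 9 3)(4 10 7 5)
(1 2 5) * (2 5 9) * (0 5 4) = (0 5 1 4)(2 9) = [5, 4, 9, 3, 0, 1, 6, 7, 8, 2]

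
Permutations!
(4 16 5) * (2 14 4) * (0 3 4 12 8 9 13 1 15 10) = (0 3 4 16 5 2 14 12 8 9 13 1 15 10) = [3, 15, 14, 4, 16, 2, 6, 7, 9, 13, 0, 11, 8, 1, 12, 10, 5]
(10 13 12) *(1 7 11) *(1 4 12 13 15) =(1 7 11 4 12 10 15) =[0, 7, 2, 3, 12, 5, 6, 11, 8, 9, 15, 4, 10, 13, 14, 1]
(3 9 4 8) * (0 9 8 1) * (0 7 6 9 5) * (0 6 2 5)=(1 7 2 5 6 9 4)(3 8)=[0, 7, 5, 8, 1, 6, 9, 2, 3, 4]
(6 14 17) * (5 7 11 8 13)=(5 7 11 8 13)(6 14 17)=[0, 1, 2, 3, 4, 7, 14, 11, 13, 9, 10, 8, 12, 5, 17, 15, 16, 6]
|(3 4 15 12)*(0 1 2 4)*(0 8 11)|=9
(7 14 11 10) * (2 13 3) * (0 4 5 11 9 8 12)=(0 4 5 11 10 7 14 9 8 12)(2 13 3)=[4, 1, 13, 2, 5, 11, 6, 14, 12, 8, 7, 10, 0, 3, 9]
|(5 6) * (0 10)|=|(0 10)(5 6)|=2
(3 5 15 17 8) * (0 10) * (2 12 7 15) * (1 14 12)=(0 10)(1 14 12 7 15 17 8 3 5 2)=[10, 14, 1, 5, 4, 2, 6, 15, 3, 9, 0, 11, 7, 13, 12, 17, 16, 8]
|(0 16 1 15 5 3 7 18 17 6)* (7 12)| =|(0 16 1 15 5 3 12 7 18 17 6)| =11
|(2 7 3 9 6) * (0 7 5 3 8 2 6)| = 7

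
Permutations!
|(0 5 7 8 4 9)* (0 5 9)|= |(0 9 5 7 8 4)|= 6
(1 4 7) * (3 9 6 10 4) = (1 3 9 6 10 4 7) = [0, 3, 2, 9, 7, 5, 10, 1, 8, 6, 4]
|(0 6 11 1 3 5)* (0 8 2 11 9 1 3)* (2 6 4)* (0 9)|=8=|(0 4 2 11 3 5 8 6)(1 9)|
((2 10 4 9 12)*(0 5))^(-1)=(0 5)(2 12 9 4 10)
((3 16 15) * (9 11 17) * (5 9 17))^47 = ((17)(3 16 15)(5 9 11))^47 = (17)(3 15 16)(5 11 9)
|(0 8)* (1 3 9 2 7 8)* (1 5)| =8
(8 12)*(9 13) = [0, 1, 2, 3, 4, 5, 6, 7, 12, 13, 10, 11, 8, 9] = (8 12)(9 13)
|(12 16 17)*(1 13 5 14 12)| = 7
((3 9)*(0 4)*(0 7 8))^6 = ((0 4 7 8)(3 9))^6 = (9)(0 7)(4 8)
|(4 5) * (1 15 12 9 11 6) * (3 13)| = 6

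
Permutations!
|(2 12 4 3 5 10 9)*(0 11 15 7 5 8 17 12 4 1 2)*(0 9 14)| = |(0 11 15 7 5 10 14)(1 2 4 3 8 17 12)| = 7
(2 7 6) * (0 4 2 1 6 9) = [4, 6, 7, 3, 2, 5, 1, 9, 8, 0] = (0 4 2 7 9)(1 6)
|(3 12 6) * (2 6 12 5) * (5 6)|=2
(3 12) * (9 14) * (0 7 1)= [7, 0, 2, 12, 4, 5, 6, 1, 8, 14, 10, 11, 3, 13, 9]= (0 7 1)(3 12)(9 14)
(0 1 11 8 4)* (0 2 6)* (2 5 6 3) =(0 1 11 8 4 5 6)(2 3) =[1, 11, 3, 2, 5, 6, 0, 7, 4, 9, 10, 8]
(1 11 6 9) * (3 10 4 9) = (1 11 6 3 10 4 9) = [0, 11, 2, 10, 9, 5, 3, 7, 8, 1, 4, 6]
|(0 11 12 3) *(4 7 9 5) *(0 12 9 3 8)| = |(0 11 9 5 4 7 3 12 8)| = 9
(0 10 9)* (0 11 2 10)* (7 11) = (2 10 9 7 11) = [0, 1, 10, 3, 4, 5, 6, 11, 8, 7, 9, 2]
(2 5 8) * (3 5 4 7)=[0, 1, 4, 5, 7, 8, 6, 3, 2]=(2 4 7 3 5 8)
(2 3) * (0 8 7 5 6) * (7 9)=[8, 1, 3, 2, 4, 6, 0, 5, 9, 7]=(0 8 9 7 5 6)(2 3)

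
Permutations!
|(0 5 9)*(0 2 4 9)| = 6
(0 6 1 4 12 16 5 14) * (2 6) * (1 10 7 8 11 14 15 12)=(0 2 6 10 7 8 11 14)(1 4)(5 15 12 16)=[2, 4, 6, 3, 1, 15, 10, 8, 11, 9, 7, 14, 16, 13, 0, 12, 5]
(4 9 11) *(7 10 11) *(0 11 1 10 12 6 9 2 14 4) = (0 11)(1 10)(2 14 4)(6 9 7 12) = [11, 10, 14, 3, 2, 5, 9, 12, 8, 7, 1, 0, 6, 13, 4]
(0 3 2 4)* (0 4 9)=(0 3 2 9)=[3, 1, 9, 2, 4, 5, 6, 7, 8, 0]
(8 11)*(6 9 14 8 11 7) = [0, 1, 2, 3, 4, 5, 9, 6, 7, 14, 10, 11, 12, 13, 8] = (6 9 14 8 7)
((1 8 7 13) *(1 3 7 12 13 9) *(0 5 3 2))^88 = (0 13 8 9 3)(1 7 5 2 12)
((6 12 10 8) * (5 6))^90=(12)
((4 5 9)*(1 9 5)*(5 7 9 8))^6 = (9)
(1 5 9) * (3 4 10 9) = (1 5 3 4 10 9) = [0, 5, 2, 4, 10, 3, 6, 7, 8, 1, 9]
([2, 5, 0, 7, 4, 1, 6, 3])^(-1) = [2, 5, 0, 7, 4, 1, 6, 3]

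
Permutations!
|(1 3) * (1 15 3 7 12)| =|(1 7 12)(3 15)| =6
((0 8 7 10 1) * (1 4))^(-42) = (10)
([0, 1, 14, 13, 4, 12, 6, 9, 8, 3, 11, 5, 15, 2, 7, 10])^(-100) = (15)(2 7 3)(9 13 14)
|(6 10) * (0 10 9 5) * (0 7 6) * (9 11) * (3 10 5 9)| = |(0 5 7 6 11 3 10)| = 7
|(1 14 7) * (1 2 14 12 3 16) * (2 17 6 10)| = |(1 12 3 16)(2 14 7 17 6 10)| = 12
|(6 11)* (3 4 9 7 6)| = 6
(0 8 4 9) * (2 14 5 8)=(0 2 14 5 8 4 9)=[2, 1, 14, 3, 9, 8, 6, 7, 4, 0, 10, 11, 12, 13, 5]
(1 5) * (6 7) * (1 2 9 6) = (1 5 2 9 6 7) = [0, 5, 9, 3, 4, 2, 7, 1, 8, 6]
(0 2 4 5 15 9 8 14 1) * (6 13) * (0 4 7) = (0 2 7)(1 4 5 15 9 8 14)(6 13) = [2, 4, 7, 3, 5, 15, 13, 0, 14, 8, 10, 11, 12, 6, 1, 9]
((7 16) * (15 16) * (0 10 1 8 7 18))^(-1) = (0 18 16 15 7 8 1 10)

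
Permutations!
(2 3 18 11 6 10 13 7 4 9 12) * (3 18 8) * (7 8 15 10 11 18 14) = (18)(2 14 7 4 9 12)(3 15 10 13 8)(6 11) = [0, 1, 14, 15, 9, 5, 11, 4, 3, 12, 13, 6, 2, 8, 7, 10, 16, 17, 18]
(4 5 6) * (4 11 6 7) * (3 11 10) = (3 11 6 10)(4 5 7) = [0, 1, 2, 11, 5, 7, 10, 4, 8, 9, 3, 6]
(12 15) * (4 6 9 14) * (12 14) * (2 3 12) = (2 3 12 15 14 4 6 9) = [0, 1, 3, 12, 6, 5, 9, 7, 8, 2, 10, 11, 15, 13, 4, 14]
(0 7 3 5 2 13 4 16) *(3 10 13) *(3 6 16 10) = (0 7 3 5 2 6 16)(4 10 13) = [7, 1, 6, 5, 10, 2, 16, 3, 8, 9, 13, 11, 12, 4, 14, 15, 0]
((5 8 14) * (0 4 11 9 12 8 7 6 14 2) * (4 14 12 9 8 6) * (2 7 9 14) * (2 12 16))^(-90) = ((0 12 6 16 2)(4 11 8 7)(5 9 14))^(-90) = (16)(4 8)(7 11)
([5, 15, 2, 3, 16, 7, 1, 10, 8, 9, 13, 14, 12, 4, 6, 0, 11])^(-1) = [15, 6, 2, 3, 13, 0, 14, 5, 8, 9, 7, 16, 12, 10, 11, 1, 4]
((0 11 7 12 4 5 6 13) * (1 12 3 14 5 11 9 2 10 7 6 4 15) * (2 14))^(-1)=(0 13 6 11 4 5 14 9)(1 15 12)(2 3 7 10)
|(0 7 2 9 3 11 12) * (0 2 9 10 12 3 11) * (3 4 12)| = |(0 7 9 11 4 12 2 10 3)| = 9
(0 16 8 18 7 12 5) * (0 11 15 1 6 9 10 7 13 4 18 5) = (0 16 8 5 11 15 1 6 9 10 7 12)(4 18 13) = [16, 6, 2, 3, 18, 11, 9, 12, 5, 10, 7, 15, 0, 4, 14, 1, 8, 17, 13]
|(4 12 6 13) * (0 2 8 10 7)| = 20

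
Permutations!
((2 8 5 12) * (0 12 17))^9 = ((0 12 2 8 5 17))^9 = (0 8)(2 17)(5 12)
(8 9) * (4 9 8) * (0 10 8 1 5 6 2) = [10, 5, 0, 3, 9, 6, 2, 7, 1, 4, 8] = (0 10 8 1 5 6 2)(4 9)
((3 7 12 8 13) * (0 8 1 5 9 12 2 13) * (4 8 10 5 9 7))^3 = ((0 10 5 7 2 13 3 4 8)(1 9 12))^3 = (0 7 3)(2 4 10)(5 13 8)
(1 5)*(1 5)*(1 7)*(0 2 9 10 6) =(0 2 9 10 6)(1 7) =[2, 7, 9, 3, 4, 5, 0, 1, 8, 10, 6]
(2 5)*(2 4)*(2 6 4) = (2 5)(4 6) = [0, 1, 5, 3, 6, 2, 4]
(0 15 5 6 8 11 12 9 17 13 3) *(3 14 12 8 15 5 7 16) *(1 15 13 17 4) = (17)(0 5 6 13 14 12 9 4 1 15 7 16 3)(8 11) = [5, 15, 2, 0, 1, 6, 13, 16, 11, 4, 10, 8, 9, 14, 12, 7, 3, 17]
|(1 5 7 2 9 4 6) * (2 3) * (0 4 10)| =10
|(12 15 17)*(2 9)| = 6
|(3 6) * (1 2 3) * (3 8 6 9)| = 4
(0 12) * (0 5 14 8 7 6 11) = (0 12 5 14 8 7 6 11) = [12, 1, 2, 3, 4, 14, 11, 6, 7, 9, 10, 0, 5, 13, 8]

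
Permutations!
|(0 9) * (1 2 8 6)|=|(0 9)(1 2 8 6)|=4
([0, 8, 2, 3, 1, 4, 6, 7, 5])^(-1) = [0, 4, 2, 3, 5, 8, 6, 7, 1]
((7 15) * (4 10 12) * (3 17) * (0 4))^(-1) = (0 12 10 4)(3 17)(7 15)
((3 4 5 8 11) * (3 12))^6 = ((3 4 5 8 11 12))^6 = (12)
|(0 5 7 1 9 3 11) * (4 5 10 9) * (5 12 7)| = 20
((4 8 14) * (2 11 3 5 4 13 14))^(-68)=((2 11 3 5 4 8)(13 14))^(-68)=(14)(2 4 3)(5 11 8)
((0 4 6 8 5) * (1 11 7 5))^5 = ((0 4 6 8 1 11 7 5))^5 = (0 11 6 5 1 4 7 8)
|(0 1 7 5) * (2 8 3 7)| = 7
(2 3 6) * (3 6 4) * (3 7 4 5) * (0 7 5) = (0 7 4 5 3)(2 6) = [7, 1, 6, 0, 5, 3, 2, 4]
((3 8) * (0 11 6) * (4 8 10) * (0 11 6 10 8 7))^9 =(0 10)(3 8)(4 6)(7 11)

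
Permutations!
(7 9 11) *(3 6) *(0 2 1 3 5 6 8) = [2, 3, 1, 8, 4, 6, 5, 9, 0, 11, 10, 7] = (0 2 1 3 8)(5 6)(7 9 11)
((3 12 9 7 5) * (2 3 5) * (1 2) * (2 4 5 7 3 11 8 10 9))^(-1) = ((1 4 5 7)(2 11 8 10 9 3 12))^(-1) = (1 7 5 4)(2 12 3 9 10 8 11)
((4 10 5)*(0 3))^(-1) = ((0 3)(4 10 5))^(-1) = (0 3)(4 5 10)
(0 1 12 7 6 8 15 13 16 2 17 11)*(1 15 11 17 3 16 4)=(17)(0 15 13 4 1 12 7 6 8 11)(2 3 16)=[15, 12, 3, 16, 1, 5, 8, 6, 11, 9, 10, 0, 7, 4, 14, 13, 2, 17]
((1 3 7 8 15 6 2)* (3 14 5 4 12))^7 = (1 8 4 2 7 5 6 3 14 15 12)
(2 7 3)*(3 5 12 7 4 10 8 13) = (2 4 10 8 13 3)(5 12 7) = [0, 1, 4, 2, 10, 12, 6, 5, 13, 9, 8, 11, 7, 3]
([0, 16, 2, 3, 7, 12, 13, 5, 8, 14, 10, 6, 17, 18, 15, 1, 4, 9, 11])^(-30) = [0, 1, 2, 3, 4, 5, 18, 7, 8, 9, 10, 13, 12, 11, 14, 15, 16, 17, 6]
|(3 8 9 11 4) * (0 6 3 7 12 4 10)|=21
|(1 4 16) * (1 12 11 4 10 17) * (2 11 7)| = 6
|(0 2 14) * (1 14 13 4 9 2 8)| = |(0 8 1 14)(2 13 4 9)| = 4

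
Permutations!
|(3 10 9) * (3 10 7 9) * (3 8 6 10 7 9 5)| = |(3 9 7 5)(6 10 8)| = 12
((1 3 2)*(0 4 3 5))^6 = (5)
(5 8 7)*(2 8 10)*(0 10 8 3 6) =(0 10 2 3 6)(5 8 7) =[10, 1, 3, 6, 4, 8, 0, 5, 7, 9, 2]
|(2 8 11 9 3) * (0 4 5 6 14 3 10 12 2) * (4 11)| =12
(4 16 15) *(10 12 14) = (4 16 15)(10 12 14) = [0, 1, 2, 3, 16, 5, 6, 7, 8, 9, 12, 11, 14, 13, 10, 4, 15]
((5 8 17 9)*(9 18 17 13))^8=(18)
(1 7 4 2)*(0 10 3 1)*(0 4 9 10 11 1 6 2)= (0 11 1 7 9 10 3 6 2 4)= [11, 7, 4, 6, 0, 5, 2, 9, 8, 10, 3, 1]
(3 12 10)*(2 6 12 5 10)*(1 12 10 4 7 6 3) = (1 12 2 3 5 4 7 6 10) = [0, 12, 3, 5, 7, 4, 10, 6, 8, 9, 1, 11, 2]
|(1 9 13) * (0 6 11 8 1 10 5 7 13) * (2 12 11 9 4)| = 12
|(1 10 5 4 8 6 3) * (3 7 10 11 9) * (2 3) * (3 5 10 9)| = |(1 11 3)(2 5 4 8 6 7 9)| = 21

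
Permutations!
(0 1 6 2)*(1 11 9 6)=[11, 1, 0, 3, 4, 5, 2, 7, 8, 6, 10, 9]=(0 11 9 6 2)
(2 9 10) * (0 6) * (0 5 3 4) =(0 6 5 3 4)(2 9 10) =[6, 1, 9, 4, 0, 3, 5, 7, 8, 10, 2]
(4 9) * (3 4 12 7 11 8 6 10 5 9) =[0, 1, 2, 4, 3, 9, 10, 11, 6, 12, 5, 8, 7] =(3 4)(5 9 12 7 11 8 6 10)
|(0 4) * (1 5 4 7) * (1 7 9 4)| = |(0 9 4)(1 5)| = 6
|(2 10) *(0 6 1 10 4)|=|(0 6 1 10 2 4)|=6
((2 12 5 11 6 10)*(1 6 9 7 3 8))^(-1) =((1 6 10 2 12 5 11 9 7 3 8))^(-1) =(1 8 3 7 9 11 5 12 2 10 6)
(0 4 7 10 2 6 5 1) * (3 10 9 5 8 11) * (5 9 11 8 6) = [4, 0, 5, 10, 7, 1, 6, 11, 8, 9, 2, 3] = (0 4 7 11 3 10 2 5 1)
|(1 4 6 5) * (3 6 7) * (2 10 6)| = 8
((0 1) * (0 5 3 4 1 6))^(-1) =(0 6)(1 4 3 5)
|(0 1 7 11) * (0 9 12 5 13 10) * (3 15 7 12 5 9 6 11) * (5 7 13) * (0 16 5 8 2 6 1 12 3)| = 44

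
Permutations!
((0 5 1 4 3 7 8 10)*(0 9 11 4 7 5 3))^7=((0 3 5 1 7 8 10 9 11 4))^7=(0 9 7 3 11 8 5 4 10 1)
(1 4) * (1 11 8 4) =[0, 1, 2, 3, 11, 5, 6, 7, 4, 9, 10, 8] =(4 11 8)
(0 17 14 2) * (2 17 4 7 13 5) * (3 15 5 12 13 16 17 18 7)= (0 4 3 15 5 2)(7 16 17 14 18)(12 13)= [4, 1, 0, 15, 3, 2, 6, 16, 8, 9, 10, 11, 13, 12, 18, 5, 17, 14, 7]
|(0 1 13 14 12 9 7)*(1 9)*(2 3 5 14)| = |(0 9 7)(1 13 2 3 5 14 12)| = 21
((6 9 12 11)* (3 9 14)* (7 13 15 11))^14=(3 15 9 11 12 6 7 14 13)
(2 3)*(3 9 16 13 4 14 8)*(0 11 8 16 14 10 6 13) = (0 11 8 3 2 9 14 16)(4 10 6 13) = [11, 1, 9, 2, 10, 5, 13, 7, 3, 14, 6, 8, 12, 4, 16, 15, 0]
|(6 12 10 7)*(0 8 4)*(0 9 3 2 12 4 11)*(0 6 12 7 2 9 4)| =|(0 8 11 6)(2 7 12 10)(3 9)| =4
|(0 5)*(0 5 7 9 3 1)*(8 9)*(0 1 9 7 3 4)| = |(0 3 9 4)(7 8)| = 4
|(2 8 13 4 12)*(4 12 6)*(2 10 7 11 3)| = 8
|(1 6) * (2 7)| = |(1 6)(2 7)| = 2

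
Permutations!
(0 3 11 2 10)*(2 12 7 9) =[3, 1, 10, 11, 4, 5, 6, 9, 8, 2, 0, 12, 7] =(0 3 11 12 7 9 2 10)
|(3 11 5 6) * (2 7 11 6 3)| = 6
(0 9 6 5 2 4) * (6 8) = (0 9 8 6 5 2 4) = [9, 1, 4, 3, 0, 2, 5, 7, 6, 8]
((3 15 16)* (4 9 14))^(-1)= ((3 15 16)(4 9 14))^(-1)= (3 16 15)(4 14 9)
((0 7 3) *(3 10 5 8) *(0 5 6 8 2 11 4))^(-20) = ((0 7 10 6 8 3 5 2 11 4))^(-20) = (11)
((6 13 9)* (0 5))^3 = ((0 5)(6 13 9))^3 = (13)(0 5)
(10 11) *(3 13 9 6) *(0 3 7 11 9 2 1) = (0 3 13 2 1)(6 7 11 10 9) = [3, 0, 1, 13, 4, 5, 7, 11, 8, 6, 9, 10, 12, 2]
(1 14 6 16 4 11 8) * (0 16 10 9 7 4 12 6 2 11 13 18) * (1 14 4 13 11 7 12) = (0 16 1 4 11 8 14 2 7 13 18)(6 10 9 12) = [16, 4, 7, 3, 11, 5, 10, 13, 14, 12, 9, 8, 6, 18, 2, 15, 1, 17, 0]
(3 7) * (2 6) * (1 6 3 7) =(7)(1 6 2 3) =[0, 6, 3, 1, 4, 5, 2, 7]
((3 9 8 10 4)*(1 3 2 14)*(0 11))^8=((0 11)(1 3 9 8 10 4 2 14))^8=(14)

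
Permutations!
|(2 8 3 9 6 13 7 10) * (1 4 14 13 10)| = |(1 4 14 13 7)(2 8 3 9 6 10)| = 30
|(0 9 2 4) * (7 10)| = |(0 9 2 4)(7 10)| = 4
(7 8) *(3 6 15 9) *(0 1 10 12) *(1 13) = [13, 10, 2, 6, 4, 5, 15, 8, 7, 3, 12, 11, 0, 1, 14, 9] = (0 13 1 10 12)(3 6 15 9)(7 8)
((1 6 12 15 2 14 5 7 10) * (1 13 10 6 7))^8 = (15)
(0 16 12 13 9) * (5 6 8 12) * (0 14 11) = (0 16 5 6 8 12 13 9 14 11) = [16, 1, 2, 3, 4, 6, 8, 7, 12, 14, 10, 0, 13, 9, 11, 15, 5]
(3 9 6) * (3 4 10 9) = (4 10 9 6) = [0, 1, 2, 3, 10, 5, 4, 7, 8, 6, 9]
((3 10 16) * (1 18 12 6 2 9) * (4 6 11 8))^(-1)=((1 18 12 11 8 4 6 2 9)(3 10 16))^(-1)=(1 9 2 6 4 8 11 12 18)(3 16 10)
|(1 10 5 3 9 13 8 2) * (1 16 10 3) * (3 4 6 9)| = |(1 4 6 9 13 8 2 16 10 5)| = 10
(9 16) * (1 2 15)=(1 2 15)(9 16)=[0, 2, 15, 3, 4, 5, 6, 7, 8, 16, 10, 11, 12, 13, 14, 1, 9]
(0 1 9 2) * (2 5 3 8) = (0 1 9 5 3 8 2) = [1, 9, 0, 8, 4, 3, 6, 7, 2, 5]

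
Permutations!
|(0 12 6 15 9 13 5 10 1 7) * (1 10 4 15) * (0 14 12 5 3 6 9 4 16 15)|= |(0 5 16 15 4)(1 7 14 12 9 13 3 6)|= 40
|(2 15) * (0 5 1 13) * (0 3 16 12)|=14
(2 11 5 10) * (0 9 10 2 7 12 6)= (0 9 10 7 12 6)(2 11 5)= [9, 1, 11, 3, 4, 2, 0, 12, 8, 10, 7, 5, 6]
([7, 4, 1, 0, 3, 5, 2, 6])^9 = (0 6 1 3 7 2 4)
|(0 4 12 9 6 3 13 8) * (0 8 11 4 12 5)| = |(0 12 9 6 3 13 11 4 5)| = 9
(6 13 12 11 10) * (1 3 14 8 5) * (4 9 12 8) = (1 3 14 4 9 12 11 10 6 13 8 5) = [0, 3, 2, 14, 9, 1, 13, 7, 5, 12, 6, 10, 11, 8, 4]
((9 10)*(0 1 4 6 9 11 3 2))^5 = ((0 1 4 6 9 10 11 3 2))^5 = (0 10 1 11 4 3 6 2 9)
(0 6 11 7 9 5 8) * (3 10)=[6, 1, 2, 10, 4, 8, 11, 9, 0, 5, 3, 7]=(0 6 11 7 9 5 8)(3 10)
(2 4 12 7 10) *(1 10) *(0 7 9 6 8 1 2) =(0 7 2 4 12 9 6 8 1 10) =[7, 10, 4, 3, 12, 5, 8, 2, 1, 6, 0, 11, 9]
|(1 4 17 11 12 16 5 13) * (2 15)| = |(1 4 17 11 12 16 5 13)(2 15)| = 8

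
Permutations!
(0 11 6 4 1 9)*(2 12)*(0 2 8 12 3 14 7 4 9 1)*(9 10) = (0 11 6 10 9 2 3 14 7 4)(8 12) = [11, 1, 3, 14, 0, 5, 10, 4, 12, 2, 9, 6, 8, 13, 7]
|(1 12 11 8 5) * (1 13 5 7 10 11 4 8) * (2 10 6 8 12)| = |(1 2 10 11)(4 12)(5 13)(6 8 7)| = 12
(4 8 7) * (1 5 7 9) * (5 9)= (1 9)(4 8 5 7)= [0, 9, 2, 3, 8, 7, 6, 4, 5, 1]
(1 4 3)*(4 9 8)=(1 9 8 4 3)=[0, 9, 2, 1, 3, 5, 6, 7, 4, 8]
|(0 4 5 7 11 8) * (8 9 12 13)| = |(0 4 5 7 11 9 12 13 8)| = 9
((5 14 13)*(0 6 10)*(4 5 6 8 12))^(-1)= (0 10 6 13 14 5 4 12 8)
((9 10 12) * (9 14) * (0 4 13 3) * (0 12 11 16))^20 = (16)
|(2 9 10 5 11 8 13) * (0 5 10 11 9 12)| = 8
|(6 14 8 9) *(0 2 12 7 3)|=20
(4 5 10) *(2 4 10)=(10)(2 4 5)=[0, 1, 4, 3, 5, 2, 6, 7, 8, 9, 10]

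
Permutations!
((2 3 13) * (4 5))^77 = (2 13 3)(4 5)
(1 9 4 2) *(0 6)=(0 6)(1 9 4 2)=[6, 9, 1, 3, 2, 5, 0, 7, 8, 4]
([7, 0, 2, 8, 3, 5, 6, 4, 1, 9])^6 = [0, 1, 2, 3, 4, 5, 6, 7, 8, 9]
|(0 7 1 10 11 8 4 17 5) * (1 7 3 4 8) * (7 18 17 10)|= |(0 3 4 10 11 1 7 18 17 5)|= 10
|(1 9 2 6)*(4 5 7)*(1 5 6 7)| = 7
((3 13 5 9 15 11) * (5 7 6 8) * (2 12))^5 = ((2 12)(3 13 7 6 8 5 9 15 11))^5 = (2 12)(3 5 13 9 7 15 6 11 8)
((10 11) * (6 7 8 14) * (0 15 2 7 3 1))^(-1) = (0 1 3 6 14 8 7 2 15)(10 11)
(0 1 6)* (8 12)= (0 1 6)(8 12)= [1, 6, 2, 3, 4, 5, 0, 7, 12, 9, 10, 11, 8]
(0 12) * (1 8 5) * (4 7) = (0 12)(1 8 5)(4 7) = [12, 8, 2, 3, 7, 1, 6, 4, 5, 9, 10, 11, 0]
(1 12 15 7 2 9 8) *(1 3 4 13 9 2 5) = (1 12 15 7 5)(3 4 13 9 8) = [0, 12, 2, 4, 13, 1, 6, 5, 3, 8, 10, 11, 15, 9, 14, 7]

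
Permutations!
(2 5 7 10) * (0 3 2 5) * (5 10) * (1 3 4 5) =(10)(0 4 5 7 1 3 2) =[4, 3, 0, 2, 5, 7, 6, 1, 8, 9, 10]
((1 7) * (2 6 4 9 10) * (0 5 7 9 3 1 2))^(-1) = (0 10 9 1 3 4 6 2 7 5)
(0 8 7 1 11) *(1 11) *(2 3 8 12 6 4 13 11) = (0 12 6 4 13 11)(2 3 8 7) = [12, 1, 3, 8, 13, 5, 4, 2, 7, 9, 10, 0, 6, 11]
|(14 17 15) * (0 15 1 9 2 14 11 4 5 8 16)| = 35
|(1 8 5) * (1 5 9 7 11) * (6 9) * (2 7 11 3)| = 15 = |(1 8 6 9 11)(2 7 3)|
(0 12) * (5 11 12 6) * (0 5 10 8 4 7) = (0 6 10 8 4 7)(5 11 12) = [6, 1, 2, 3, 7, 11, 10, 0, 4, 9, 8, 12, 5]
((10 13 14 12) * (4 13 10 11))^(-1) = (4 11 12 14 13)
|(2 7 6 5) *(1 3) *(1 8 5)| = 7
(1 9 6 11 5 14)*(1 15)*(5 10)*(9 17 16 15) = (1 17 16 15)(5 14 9 6 11 10) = [0, 17, 2, 3, 4, 14, 11, 7, 8, 6, 5, 10, 12, 13, 9, 1, 15, 16]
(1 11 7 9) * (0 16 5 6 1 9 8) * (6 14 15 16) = (0 6 1 11 7 8)(5 14 15 16) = [6, 11, 2, 3, 4, 14, 1, 8, 0, 9, 10, 7, 12, 13, 15, 16, 5]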